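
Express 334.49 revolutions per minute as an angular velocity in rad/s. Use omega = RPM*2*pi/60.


omega = RPM * 2 * pi / 60
omega = 334.49 * 2 * 3.14159 / 60
omega = 2101.6627 / 60 = 35.0277 rad/s

35.0277 rad/s


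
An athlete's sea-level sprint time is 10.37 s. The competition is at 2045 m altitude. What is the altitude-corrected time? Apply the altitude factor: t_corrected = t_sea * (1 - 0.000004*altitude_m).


Correction factor = 1 - 0.000004 * 2045 = 0.99182
t_corrected = t_sea * factor = 10.37 * 0.99182
t_corrected = 10.2852 s

10.2852 s


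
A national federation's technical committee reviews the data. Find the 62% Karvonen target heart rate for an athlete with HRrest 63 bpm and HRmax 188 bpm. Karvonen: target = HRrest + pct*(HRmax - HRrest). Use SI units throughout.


Target = HRrest + pct*(HRmax - HRrest)
Heart rate reserve = HRmax - HRrest = 188 - 63 = 125 bpm
Fraction = 62% = 0.62
Target = 63 + 0.62 * 125
Target = 63 + 77.5 = 140.5 bpm

140.5 bpm


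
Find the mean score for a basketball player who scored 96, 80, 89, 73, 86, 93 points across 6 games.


Average = sum / n
Sum = 517
Average = 517 / 6 = 86.1667

86.1667


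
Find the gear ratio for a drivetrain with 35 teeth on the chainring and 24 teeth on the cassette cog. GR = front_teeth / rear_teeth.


GR = front_teeth / rear_teeth
GR = 35 / 24
GR = 1.4583

1.4583


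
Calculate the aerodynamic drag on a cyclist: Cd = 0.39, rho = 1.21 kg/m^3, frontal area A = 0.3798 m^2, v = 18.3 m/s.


Fd = 0.5 * Cd * rho * A * v^2
Fd = 0.5 * 0.39 * 1.21 * 0.3798 * 18.3^2
v^2 = 334.89
Fd = 0.5 * 0.39 * 1.21 * 0.3798 * 334.89 = 30.0108 N

30.0108 N


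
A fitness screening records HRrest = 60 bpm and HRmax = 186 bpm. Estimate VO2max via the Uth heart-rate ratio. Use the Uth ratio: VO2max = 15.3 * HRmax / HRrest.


VO2max = 15.3 * HRmax / HRrest
VO2max = 15.3 * 186 / 60
VO2max = 2845.8 / 60 = 47.43 mL/kg/min

47.43 mL/kg/min


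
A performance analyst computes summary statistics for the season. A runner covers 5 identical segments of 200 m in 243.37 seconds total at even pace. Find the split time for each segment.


Split time = total_time / n_laps = 243.37 / 5
Split time = 48.674 s per lap

48.674 s


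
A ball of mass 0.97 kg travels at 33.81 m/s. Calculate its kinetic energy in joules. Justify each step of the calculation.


KE = 0.5 * m * v^2
KE = 0.5 * 0.97 * 33.81^2
KE = 0.5 * 0.97 * 1143.1161 = 554.4113 J

554.4113 J


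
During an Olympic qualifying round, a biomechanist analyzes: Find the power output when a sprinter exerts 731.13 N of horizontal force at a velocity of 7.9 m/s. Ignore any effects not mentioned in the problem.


P = F * v
P = 731.13 * 7.9
P = 5775.927 W

5775.927 W


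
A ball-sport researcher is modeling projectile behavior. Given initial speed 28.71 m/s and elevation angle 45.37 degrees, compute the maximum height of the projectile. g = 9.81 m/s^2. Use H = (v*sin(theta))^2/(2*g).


H = (v*sin(theta))^2 / (2*g)
vy = v*sin(theta) = 28.71 * sin(45.37 deg) = 20.4317 m/s
H = vy^2 / (2*g) = 417.4548 / (2*9.81)
H = 417.4548 / 19.62 = 21.277 m

21.277 m


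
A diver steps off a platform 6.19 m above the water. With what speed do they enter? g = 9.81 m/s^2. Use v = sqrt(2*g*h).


v = sqrt(2 * g * h)
v = sqrt(2 * 9.81 * 6.19)
v = sqrt(121.4478) = 11.0203 m/s

11.0203 m/s


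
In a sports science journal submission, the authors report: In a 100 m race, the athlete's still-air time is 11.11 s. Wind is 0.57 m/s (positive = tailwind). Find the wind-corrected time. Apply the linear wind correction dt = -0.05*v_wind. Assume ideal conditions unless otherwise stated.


dt = -0.05 * v_wind = -0.05 * 0.57 = -0.0285 s
t_corrected = t_still + dt = 11.11 + (-0.0285)
t_corrected = 11.0815 s

11.0815 s


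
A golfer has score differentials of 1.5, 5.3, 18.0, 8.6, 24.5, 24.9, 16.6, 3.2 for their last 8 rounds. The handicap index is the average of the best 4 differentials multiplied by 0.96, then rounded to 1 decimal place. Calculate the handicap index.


All differentials: 1.5, 5.3, 18.0, 8.6, 24.5, 24.9, 16.6, 3.2
Sorted: 1.5, 3.2, 5.3, 8.6, 16.6, 18.0, 24.5, 24.9
Best 4: 1.5, 3.2, 5.3, 8.6
Average of best = 18.6 / 4 = 4.65
Raw index = 4.65 * 0.96 = 4.464
Handicap index = round(4.464, 1) = 4.5

4.5


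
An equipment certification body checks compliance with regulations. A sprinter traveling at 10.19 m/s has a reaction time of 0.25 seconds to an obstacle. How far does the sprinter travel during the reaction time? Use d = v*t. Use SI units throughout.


d = v * t
d = 10.19 * 0.25
d = 2.5475 m

2.5475 m


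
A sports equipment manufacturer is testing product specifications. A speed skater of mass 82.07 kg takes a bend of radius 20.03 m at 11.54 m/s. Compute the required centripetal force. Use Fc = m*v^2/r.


Fc = m * v^2 / r
v^2 = 11.54^2 = 133.1716
Fc = 82.07 * 133.1716 / 20.03
Fc = 10929.3932 / 20.03 = 545.6512 N

545.6512 N


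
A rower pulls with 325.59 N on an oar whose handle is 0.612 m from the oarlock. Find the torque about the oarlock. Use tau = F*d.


tau = F * d
tau = 325.59 * 0.612
tau = 199.2611 N*m

199.2611 N*m


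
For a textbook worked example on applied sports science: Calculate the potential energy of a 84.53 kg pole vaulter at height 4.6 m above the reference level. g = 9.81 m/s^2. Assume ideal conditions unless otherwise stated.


PE = m * g * h
PE = 84.53 * 9.81 * 4.6
PE = 829.2393 * 4.6 = 3814.5008 J

3814.5008 J


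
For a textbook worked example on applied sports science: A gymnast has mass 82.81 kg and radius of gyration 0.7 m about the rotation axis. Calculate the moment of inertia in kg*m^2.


I = m * k^2
I = 82.81 * 0.7^2
I = 82.81 * 0.49 = 40.5769 kg*m^2

40.5769 kg*m^2


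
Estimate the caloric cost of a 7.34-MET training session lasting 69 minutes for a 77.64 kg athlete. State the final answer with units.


kcal = MET * mass * time_hr
Convert time: 69 min = 1.15 hr
kcal = 7.34 * 77.64 * 1.15
kcal = 655.3592 kcal

655.3592 kcal


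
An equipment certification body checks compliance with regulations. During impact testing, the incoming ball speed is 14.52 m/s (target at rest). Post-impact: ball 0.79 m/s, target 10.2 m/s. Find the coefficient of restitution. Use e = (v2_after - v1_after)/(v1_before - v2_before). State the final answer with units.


e = (v2_after - v1_after) / (v1_before - v2_before)
Numerator = 10.2 - 0.79 = 9.41
Denominator = 14.52 - 0 = 14.52
e = 9.41 / 14.52 = 0.6481

0.6481


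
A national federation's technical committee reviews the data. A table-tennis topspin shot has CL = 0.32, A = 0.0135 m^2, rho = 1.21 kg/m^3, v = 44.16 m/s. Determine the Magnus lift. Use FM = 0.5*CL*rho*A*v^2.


FM = 0.5 * CL * rho * A * v^2
FM = 0.5 * 0.32 * 1.21 * 0.0135 * 44.16^2
v^2 = 1950.1056
FM = 0.5 * 0.32 * 1.21 * 0.0135 * 1950.1056 = 5.0968 N

5.0968 N


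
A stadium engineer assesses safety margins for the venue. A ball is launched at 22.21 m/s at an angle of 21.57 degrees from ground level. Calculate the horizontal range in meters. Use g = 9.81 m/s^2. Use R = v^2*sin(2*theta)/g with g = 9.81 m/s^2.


R = v^2 * sin(2*theta) / g
Convert angle to radians: theta = 21.57 deg = 0.3765 rad
sin(2*theta) = sin(0.7529) = 0.6838
R = 22.21^2 * 0.6838 / 9.81
R = 493.2841 * 0.6838 / 9.81 = 34.3832 m

34.3832 m


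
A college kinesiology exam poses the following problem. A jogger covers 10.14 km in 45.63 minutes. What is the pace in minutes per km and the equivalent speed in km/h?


Pace = time / distance = 45.63 min / 10.14 km = 4.5 min/km
Speed = distance / time_in_hours = 10.14 / 0.7605 hr
Speed = 13.3333 km/h

4.5 min/km, 13.3333 km/h


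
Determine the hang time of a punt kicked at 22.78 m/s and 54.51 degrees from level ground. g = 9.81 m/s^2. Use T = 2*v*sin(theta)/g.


T = 2*v*sin(theta)/g
sin(theta) = sin(54.51 deg) = 0.8142
T = 2*22.78*0.8142 / 9.81
T = 37.0957 / 9.81 = 3.7814 s

3.7814 s


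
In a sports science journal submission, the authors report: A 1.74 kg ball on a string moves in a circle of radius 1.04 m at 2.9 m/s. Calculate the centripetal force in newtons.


Fc = m * v^2 / r
v^2 = 2.9^2 = 8.41
Fc = 1.74 * 8.41 / 1.04
Fc = 14.6334 / 1.04 = 14.0706 N

14.0706 N


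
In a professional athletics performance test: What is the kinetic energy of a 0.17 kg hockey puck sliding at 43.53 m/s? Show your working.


KE = 0.5 * m * v^2
KE = 0.5 * 0.17 * 43.53^2
KE = 0.5 * 0.17 * 1894.8609 = 161.0632 J

161.0632 J


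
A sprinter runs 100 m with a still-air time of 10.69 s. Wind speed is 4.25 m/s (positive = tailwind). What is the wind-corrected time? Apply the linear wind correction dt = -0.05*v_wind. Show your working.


dt = -0.05 * v_wind = -0.05 * 4.25 = -0.2125 s
t_corrected = t_still + dt = 10.69 + (-0.2125)
t_corrected = 10.4775 s

10.4775 s


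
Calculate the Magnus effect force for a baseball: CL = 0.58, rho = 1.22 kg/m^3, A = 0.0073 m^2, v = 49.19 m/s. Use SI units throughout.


FM = 0.5 * CL * rho * A * v^2
FM = 0.5 * 0.58 * 1.22 * 0.0073 * 49.19^2
v^2 = 2419.6561
FM = 0.5 * 0.58 * 1.22 * 0.0073 * 2419.6561 = 6.2493 N

6.2493 N


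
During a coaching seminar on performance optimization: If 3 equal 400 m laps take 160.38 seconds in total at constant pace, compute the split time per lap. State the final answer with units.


Split time = total_time / n_laps = 160.38 / 3
Split time = 53.46 s per lap

53.46 s


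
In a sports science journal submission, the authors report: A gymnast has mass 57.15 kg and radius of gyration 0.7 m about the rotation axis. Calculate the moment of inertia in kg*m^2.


I = m * k^2
I = 57.15 * 0.7^2
I = 57.15 * 0.49 = 28.0035 kg*m^2

28.0035 kg*m^2


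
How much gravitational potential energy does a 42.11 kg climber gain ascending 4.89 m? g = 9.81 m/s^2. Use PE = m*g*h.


PE = m * g * h
PE = 42.11 * 9.81 * 4.89
PE = 413.0991 * 4.89 = 2020.0546 J

2020.0546 J


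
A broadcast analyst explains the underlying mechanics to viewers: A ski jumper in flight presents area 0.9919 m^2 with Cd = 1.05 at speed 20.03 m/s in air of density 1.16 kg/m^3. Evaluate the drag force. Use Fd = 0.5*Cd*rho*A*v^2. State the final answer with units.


Fd = 0.5 * Cd * rho * A * v^2
Fd = 0.5 * 1.05 * 1.16 * 0.9919 * 20.03^2
v^2 = 401.2009
Fd = 0.5 * 1.05 * 1.16 * 0.9919 * 401.2009 = 242.3523 N

242.3523 N


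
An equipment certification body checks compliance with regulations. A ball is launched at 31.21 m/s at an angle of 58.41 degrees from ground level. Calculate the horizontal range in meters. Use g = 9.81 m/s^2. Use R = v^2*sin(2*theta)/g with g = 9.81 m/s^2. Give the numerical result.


R = v^2 * sin(2*theta) / g
Convert angle to radians: theta = 58.41 deg = 1.0194 rad
sin(2*theta) = sin(2.0389) = 0.8924
R = 31.21^2 * 0.8924 / 9.81
R = 974.0641 * 0.8924 / 9.81 = 88.6119 m

88.6119 m


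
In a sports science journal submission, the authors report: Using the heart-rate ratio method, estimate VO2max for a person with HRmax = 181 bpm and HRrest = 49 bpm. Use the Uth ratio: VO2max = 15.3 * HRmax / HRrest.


VO2max = 15.3 * HRmax / HRrest
VO2max = 15.3 * 181 / 49
VO2max = 2769.3 / 49 = 56.5163 mL/kg/min

56.5163 mL/kg/min


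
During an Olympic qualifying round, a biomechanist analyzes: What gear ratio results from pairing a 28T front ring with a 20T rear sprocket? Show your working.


GR = front_teeth / rear_teeth
GR = 28 / 20
GR = 1.4

1.4


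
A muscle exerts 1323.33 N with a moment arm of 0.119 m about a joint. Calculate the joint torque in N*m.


tau = F * d
tau = 1323.33 * 0.119
tau = 157.4763 N*m

157.4763 N*m


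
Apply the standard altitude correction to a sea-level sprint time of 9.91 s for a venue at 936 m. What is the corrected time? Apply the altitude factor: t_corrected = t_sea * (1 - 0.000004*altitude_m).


Correction factor = 1 - 0.000004 * 936 = 0.996256
t_corrected = t_sea * factor = 9.91 * 0.996256
t_corrected = 9.8729 s

9.8729 s


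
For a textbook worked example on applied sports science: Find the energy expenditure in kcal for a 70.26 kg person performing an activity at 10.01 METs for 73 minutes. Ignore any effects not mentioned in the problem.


kcal = MET * mass * time_hr
Convert time: 73 min = 1.2167 hr
kcal = 10.01 * 70.26 * 1.2167
kcal = 855.6848 kcal

855.6848 kcal


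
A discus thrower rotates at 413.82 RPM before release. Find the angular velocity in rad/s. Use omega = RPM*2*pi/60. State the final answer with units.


omega = RPM * 2 * pi / 60
omega = 413.82 * 2 * 3.14159 / 60
omega = 2600.1077 / 60 = 43.3351 rad/s

43.3351 rad/s


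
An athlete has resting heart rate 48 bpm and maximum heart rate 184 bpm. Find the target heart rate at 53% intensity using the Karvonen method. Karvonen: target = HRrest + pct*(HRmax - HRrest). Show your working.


Target = HRrest + pct*(HRmax - HRrest)
Heart rate reserve = HRmax - HRrest = 184 - 48 = 136 bpm
Fraction = 53% = 0.53
Target = 48 + 0.53 * 136
Target = 48 + 72.08 = 120.08 bpm

120.08 bpm


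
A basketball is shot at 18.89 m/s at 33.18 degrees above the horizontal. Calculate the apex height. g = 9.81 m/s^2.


H = (v*sin(theta))^2 / (2*g)
vy = v*sin(theta) = 18.89 * sin(33.18 deg) = 10.338 m/s
H = vy^2 / (2*g) = 106.8732 / (2*9.81)
H = 106.8732 / 19.62 = 5.4472 m

5.4472 m


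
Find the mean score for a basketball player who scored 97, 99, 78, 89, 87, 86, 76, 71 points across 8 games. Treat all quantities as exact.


Average = sum / n
Sum = 683
Average = 683 / 8 = 85.375

85.375


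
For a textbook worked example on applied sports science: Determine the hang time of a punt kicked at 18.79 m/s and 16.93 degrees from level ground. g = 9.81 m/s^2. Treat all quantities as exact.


T = 2*v*sin(theta)/g
sin(theta) = sin(16.93 deg) = 0.2912
T = 2*18.79*0.2912 / 9.81
T = 10.9434 / 9.81 = 1.1155 s

1.1155 s


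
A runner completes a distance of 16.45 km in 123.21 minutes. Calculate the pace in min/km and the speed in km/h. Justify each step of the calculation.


Pace = time / distance = 123.21 min / 16.45 km = 7.49 min/km
Speed = distance / time_in_hours = 16.45 / 2.0535 hr
Speed = 8.0107 km/h

7.49 min/km, 8.0107 km/h


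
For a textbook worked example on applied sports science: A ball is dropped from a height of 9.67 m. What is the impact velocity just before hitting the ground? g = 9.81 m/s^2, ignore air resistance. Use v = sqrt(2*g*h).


v = sqrt(2 * g * h)
v = sqrt(2 * 9.81 * 9.67)
v = sqrt(189.7254) = 13.7741 m/s

13.7741 m/s


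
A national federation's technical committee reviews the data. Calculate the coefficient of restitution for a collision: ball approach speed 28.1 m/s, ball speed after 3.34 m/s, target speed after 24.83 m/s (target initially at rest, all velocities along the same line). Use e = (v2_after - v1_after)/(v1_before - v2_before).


e = (v2_after - v1_after) / (v1_before - v2_before)
Numerator = 24.83 - 3.34 = 21.49
Denominator = 28.1 - 0 = 28.1
e = 21.49 / 28.1 = 0.7648

0.7648


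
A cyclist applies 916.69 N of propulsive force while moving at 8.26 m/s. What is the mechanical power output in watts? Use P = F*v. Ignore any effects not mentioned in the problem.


P = F * v
P = 916.69 * 8.26
P = 7571.8594 W

7571.8594 W


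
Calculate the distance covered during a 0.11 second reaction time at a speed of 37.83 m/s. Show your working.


d = v * t
d = 37.83 * 0.11
d = 4.1613 m

4.1613 m


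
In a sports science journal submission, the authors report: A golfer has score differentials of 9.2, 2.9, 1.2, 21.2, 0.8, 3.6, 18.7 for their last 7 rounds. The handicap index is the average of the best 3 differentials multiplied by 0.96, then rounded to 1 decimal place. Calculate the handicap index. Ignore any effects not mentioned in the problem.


All differentials: 9.2, 2.9, 1.2, 21.2, 0.8, 3.6, 18.7
Sorted: 0.8, 1.2, 2.9, 3.6, 9.2, 18.7, 21.2
Best 3: 0.8, 1.2, 2.9
Average of best = 4.9 / 3 = 1.6333
Raw index = 1.6333 * 0.96 = 1.568
Handicap index = round(1.568, 1) = 1.6

1.6


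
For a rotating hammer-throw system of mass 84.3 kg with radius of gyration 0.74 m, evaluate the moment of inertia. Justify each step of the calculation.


I = m * k^2
I = 84.3 * 0.74^2
I = 84.3 * 0.5476 = 46.1627 kg*m^2

46.1627 kg*m^2


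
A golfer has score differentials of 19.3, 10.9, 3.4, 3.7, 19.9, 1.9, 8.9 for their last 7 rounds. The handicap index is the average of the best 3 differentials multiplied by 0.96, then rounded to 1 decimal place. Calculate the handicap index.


All differentials: 19.3, 10.9, 3.4, 3.7, 19.9, 1.9, 8.9
Sorted: 1.9, 3.4, 3.7, 8.9, 10.9, 19.3, 19.9
Best 3: 1.9, 3.4, 3.7
Average of best = 9 / 3 = 3
Raw index = 3 * 0.96 = 2.88
Handicap index = round(2.88, 1) = 2.9

2.9


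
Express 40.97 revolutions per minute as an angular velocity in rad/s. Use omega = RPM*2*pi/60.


omega = RPM * 2 * pi / 60
omega = 40.97 * 2 * 3.14159 / 60
omega = 257.4221 / 60 = 4.2904 rad/s

4.2904 rad/s


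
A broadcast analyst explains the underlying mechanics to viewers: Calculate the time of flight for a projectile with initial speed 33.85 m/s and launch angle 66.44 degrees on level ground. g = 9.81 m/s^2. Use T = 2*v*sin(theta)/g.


T = 2*v*sin(theta)/g
sin(theta) = sin(66.44 deg) = 0.9166
T = 2*33.85*0.9166 / 9.81
T = 62.0567 / 9.81 = 6.3259 s

6.3259 s


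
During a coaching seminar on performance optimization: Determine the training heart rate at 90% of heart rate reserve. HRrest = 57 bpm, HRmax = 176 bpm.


Target = HRrest + pct*(HRmax - HRrest)
Heart rate reserve = HRmax - HRrest = 176 - 57 = 119 bpm
Fraction = 90% = 0.9
Target = 57 + 0.9 * 119
Target = 57 + 107.1 = 164.1 bpm

164.1 bpm


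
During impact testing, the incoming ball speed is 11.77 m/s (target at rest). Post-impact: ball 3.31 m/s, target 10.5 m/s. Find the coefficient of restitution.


e = (v2_after - v1_after) / (v1_before - v2_before)
Numerator = 10.5 - 3.31 = 7.19
Denominator = 11.77 - 0 = 11.77
e = 7.19 / 11.77 = 0.6109

0.6109


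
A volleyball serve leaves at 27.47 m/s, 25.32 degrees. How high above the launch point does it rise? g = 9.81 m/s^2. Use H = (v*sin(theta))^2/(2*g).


H = (v*sin(theta))^2 / (2*g)
vy = v*sin(theta) = 27.47 * sin(25.32 deg) = 11.7482 m/s
H = vy^2 / (2*g) = 138.0199 / (2*9.81)
H = 138.0199 / 19.62 = 7.0347 m

7.0347 m


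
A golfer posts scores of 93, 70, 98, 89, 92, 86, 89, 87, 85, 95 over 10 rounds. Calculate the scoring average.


Average = sum / n
Sum = 884
Average = 884 / 10 = 88.4

88.4


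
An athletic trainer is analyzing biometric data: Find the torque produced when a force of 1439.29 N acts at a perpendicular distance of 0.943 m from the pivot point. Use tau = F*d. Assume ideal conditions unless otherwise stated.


tau = F * d
tau = 1439.29 * 0.943
tau = 1357.2505 N*m

1357.2505 N*m


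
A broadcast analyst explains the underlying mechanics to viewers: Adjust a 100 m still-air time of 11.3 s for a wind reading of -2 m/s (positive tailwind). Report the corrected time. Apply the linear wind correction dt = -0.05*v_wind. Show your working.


dt = -0.05 * v_wind = -0.05 * -2 = 0.1 s
t_corrected = t_still + dt = 11.3 + (0.1)
t_corrected = 11.4 s

11.4 s


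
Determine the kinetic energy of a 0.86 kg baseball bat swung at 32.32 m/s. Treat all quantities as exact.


KE = 0.5 * m * v^2
KE = 0.5 * 0.86 * 32.32^2
KE = 0.5 * 0.86 * 1044.5824 = 449.1704 J

449.1704 J


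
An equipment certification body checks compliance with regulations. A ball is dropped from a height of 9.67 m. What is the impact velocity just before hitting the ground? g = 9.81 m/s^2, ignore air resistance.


v = sqrt(2 * g * h)
v = sqrt(2 * 9.81 * 9.67)
v = sqrt(189.7254) = 13.7741 m/s

13.7741 m/s


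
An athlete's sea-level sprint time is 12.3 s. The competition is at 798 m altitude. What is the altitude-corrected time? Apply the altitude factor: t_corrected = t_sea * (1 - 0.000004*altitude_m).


Correction factor = 1 - 0.000004 * 798 = 0.996808
t_corrected = t_sea * factor = 12.3 * 0.996808
t_corrected = 12.2607 s

12.2607 s


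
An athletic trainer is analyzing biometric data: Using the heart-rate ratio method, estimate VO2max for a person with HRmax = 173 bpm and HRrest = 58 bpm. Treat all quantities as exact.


VO2max = 15.3 * HRmax / HRrest
VO2max = 15.3 * 173 / 58
VO2max = 2646.9 / 58 = 45.6362 mL/kg/min

45.6362 mL/kg/min


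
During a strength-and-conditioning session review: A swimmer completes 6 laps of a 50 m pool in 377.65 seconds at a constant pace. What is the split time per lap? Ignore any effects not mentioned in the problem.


Split time = total_time / n_laps = 377.65 / 6
Split time = 62.9417 s per lap

62.9417 s


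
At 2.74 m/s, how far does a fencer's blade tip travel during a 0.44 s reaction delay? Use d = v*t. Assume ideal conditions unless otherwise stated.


d = v * t
d = 2.74 * 0.44
d = 1.2056 m

1.2056 m


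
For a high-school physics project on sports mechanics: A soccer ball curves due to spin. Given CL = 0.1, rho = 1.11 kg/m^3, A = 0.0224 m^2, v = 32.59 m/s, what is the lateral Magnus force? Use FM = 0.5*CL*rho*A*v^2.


FM = 0.5 * CL * rho * A * v^2
FM = 0.5 * 0.1 * 1.11 * 0.0224 * 32.59^2
v^2 = 1062.1081
FM = 0.5 * 0.1 * 1.11 * 0.0224 * 1062.1081 = 1.3204 N

1.3204 N


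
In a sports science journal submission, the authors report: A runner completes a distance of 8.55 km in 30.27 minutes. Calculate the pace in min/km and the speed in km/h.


Pace = time / distance = 30.27 min / 8.55 km = 3.5404 min/km
Speed = distance / time_in_hours = 8.55 / 0.5045 hr
Speed = 16.9475 km/h

3.5404 min/km, 16.9475 km/h


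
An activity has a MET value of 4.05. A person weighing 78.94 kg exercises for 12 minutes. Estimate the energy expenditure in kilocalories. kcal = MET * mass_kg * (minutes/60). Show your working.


kcal = MET * mass * time_hr
Convert time: 12 min = 0.2 hr
kcal = 4.05 * 78.94 * 0.2
kcal = 63.9414 kcal

63.9414 kcal


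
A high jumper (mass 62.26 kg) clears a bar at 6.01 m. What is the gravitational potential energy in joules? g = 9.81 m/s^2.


PE = m * g * h
PE = 62.26 * 9.81 * 6.01
PE = 610.7706 * 6.01 = 3670.7313 J

3670.7313 J


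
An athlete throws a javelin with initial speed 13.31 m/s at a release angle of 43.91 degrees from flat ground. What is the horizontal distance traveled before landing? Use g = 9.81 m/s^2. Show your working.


R = v^2 * sin(2*theta) / g
Convert angle to radians: theta = 43.91 deg = 0.7664 rad
sin(2*theta) = sin(1.5327) = 0.9993
R = 13.31^2 * 0.9993 / 9.81
R = 177.1561 * 0.9993 / 9.81 = 18.0457 m

18.0457 m


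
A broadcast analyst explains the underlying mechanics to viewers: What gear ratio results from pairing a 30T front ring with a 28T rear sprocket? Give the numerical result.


GR = front_teeth / rear_teeth
GR = 30 / 28
GR = 1.0714

1.0714


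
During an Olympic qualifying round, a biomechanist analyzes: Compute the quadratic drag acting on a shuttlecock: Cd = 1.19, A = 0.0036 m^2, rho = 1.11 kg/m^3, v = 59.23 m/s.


Fd = 0.5 * Cd * rho * A * v^2
Fd = 0.5 * 1.19 * 1.11 * 0.0036 * 59.23^2
v^2 = 3508.1929
Fd = 0.5 * 1.19 * 1.11 * 0.0036 * 3508.1929 = 8.3411 N

8.3411 N


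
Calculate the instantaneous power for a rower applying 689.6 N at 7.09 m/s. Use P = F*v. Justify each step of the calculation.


P = F * v
P = 689.6 * 7.09
P = 4889.264 W

4889.264 W


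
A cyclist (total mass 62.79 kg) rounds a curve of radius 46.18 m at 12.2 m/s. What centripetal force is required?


Fc = m * v^2 / r
v^2 = 12.2^2 = 148.84
Fc = 62.79 * 148.84 / 46.18
Fc = 9345.6636 / 46.18 = 202.3747 N

202.3747 N


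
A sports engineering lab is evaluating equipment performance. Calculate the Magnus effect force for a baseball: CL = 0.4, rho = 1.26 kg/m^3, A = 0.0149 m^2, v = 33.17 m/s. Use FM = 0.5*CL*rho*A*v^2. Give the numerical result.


FM = 0.5 * CL * rho * A * v^2
FM = 0.5 * 0.4 * 1.26 * 0.0149 * 33.17^2
v^2 = 1100.2489
FM = 0.5 * 0.4 * 1.26 * 0.0149 * 1100.2489 = 4.1312 N

4.1312 N


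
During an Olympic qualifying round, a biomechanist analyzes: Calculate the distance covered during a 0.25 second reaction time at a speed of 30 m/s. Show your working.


d = v * t
d = 30 * 0.25
d = 7.5 m

7.5 m


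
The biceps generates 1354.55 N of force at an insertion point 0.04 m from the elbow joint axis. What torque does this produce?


tau = F * d
tau = 1354.55 * 0.04
tau = 54.182 N*m

54.182 N*m


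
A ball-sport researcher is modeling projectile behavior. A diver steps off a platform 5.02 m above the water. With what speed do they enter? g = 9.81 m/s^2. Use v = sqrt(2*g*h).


v = sqrt(2 * g * h)
v = sqrt(2 * 9.81 * 5.02)
v = sqrt(98.4924) = 9.9243 m/s

9.9243 m/s


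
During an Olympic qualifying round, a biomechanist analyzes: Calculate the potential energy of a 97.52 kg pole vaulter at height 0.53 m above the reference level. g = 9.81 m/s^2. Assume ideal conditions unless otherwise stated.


PE = m * g * h
PE = 97.52 * 9.81 * 0.53
PE = 956.6712 * 0.53 = 507.0357 J

507.0357 J


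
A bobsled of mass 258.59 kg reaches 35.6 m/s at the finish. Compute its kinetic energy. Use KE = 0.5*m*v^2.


KE = 0.5 * m * v^2
KE = 0.5 * 258.59 * 35.6^2
KE = 0.5 * 258.59 * 1267.36 = 163863.3112 J

163863.3112 J


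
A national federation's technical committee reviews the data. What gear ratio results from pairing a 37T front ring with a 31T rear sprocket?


GR = front_teeth / rear_teeth
GR = 37 / 31
GR = 1.1935

1.1935


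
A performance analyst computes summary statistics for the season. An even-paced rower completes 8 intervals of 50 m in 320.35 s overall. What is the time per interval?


Split time = total_time / n_laps = 320.35 / 8
Split time = 40.0438 s per lap

40.0438 s


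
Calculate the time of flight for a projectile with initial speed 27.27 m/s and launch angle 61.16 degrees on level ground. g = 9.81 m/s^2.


T = 2*v*sin(theta)/g
sin(theta) = sin(61.16 deg) = 0.876
T = 2*27.27*0.876 / 9.81
T = 47.7754 / 9.81 = 4.8701 s

4.8701 s


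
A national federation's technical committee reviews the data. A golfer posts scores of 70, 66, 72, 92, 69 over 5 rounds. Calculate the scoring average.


Average = sum / n
Sum = 369
Average = 369 / 5 = 73.8

73.8


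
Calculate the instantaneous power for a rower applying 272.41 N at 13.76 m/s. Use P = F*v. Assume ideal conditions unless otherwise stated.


P = F * v
P = 272.41 * 13.76
P = 3748.3616 W

3748.3616 W


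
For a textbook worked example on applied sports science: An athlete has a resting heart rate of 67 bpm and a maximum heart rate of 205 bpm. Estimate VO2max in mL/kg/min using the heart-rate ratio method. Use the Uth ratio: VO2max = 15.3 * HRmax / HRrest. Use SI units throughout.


VO2max = 15.3 * HRmax / HRrest
VO2max = 15.3 * 205 / 67
VO2max = 3136.5 / 67 = 46.8134 mL/kg/min

46.8134 mL/kg/min


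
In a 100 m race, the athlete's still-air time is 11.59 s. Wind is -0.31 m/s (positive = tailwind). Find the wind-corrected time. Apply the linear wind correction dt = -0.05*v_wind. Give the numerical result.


dt = -0.05 * v_wind = -0.05 * -0.31 = 0.0155 s
t_corrected = t_still + dt = 11.59 + (0.0155)
t_corrected = 11.6055 s

11.6055 s


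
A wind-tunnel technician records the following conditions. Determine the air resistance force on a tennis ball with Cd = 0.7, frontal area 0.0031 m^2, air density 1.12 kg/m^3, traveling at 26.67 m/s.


Fd = 0.5 * Cd * rho * A * v^2
Fd = 0.5 * 0.7 * 1.12 * 0.0031 * 26.67^2
v^2 = 711.2889
Fd = 0.5 * 0.7 * 1.12 * 0.0031 * 711.2889 = 0.8644 N

0.8644 N


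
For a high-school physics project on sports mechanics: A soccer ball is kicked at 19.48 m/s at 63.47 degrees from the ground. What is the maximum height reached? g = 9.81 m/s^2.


H = (v*sin(theta))^2 / (2*g)
vy = v*sin(theta) = 19.48 * sin(63.47 deg) = 17.4288 m/s
H = vy^2 / (2*g) = 303.762 / (2*9.81)
H = 303.762 / 19.62 = 15.4823 m

15.4823 m


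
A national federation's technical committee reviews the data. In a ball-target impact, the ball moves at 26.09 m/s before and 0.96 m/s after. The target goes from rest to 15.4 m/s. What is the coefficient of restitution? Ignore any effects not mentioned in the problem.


e = (v2_after - v1_after) / (v1_before - v2_before)
Numerator = 15.4 - 0.96 = 14.44
Denominator = 26.09 - 0 = 26.09
e = 14.44 / 26.09 = 0.5535

0.5535


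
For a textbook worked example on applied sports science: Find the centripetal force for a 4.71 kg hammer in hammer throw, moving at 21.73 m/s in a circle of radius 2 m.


Fc = m * v^2 / r
v^2 = 21.73^2 = 472.1929
Fc = 4.71 * 472.1929 / 2
Fc = 2224.0286 / 2 = 1112.0143 N

1112.0143 N


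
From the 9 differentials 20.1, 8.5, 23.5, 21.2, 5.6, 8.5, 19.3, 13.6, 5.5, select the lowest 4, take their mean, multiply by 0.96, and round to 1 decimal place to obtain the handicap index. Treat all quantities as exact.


All differentials: 20.1, 8.5, 23.5, 21.2, 5.6, 8.5, 19.3, 13.6, 5.5
Sorted: 5.5, 5.6, 8.5, 8.5, 13.6, 19.3, 20.1, 21.2, 23.5
Best 4: 5.5, 5.6, 8.5, 8.5
Average of best = 28.1 / 4 = 7.025
Raw index = 7.025 * 0.96 = 6.744
Handicap index = round(6.744, 1) = 6.7

6.7


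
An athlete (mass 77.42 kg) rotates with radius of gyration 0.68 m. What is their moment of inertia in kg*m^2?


I = m * k^2
I = 77.42 * 0.68^2
I = 77.42 * 0.4624 = 35.799 kg*m^2

35.799 kg*m^2


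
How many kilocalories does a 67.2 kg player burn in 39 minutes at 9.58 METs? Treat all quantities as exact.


kcal = MET * mass * time_hr
Convert time: 39 min = 0.65 hr
kcal = 9.58 * 67.2 * 0.65
kcal = 418.4544 kcal

418.4544 kcal


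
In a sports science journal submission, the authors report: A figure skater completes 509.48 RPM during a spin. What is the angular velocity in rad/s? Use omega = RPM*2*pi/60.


omega = RPM * 2 * pi / 60
omega = 509.48 * 2 * 3.14159 / 60
omega = 3201.1573 / 60 = 53.3526 rad/s

53.3526 rad/s


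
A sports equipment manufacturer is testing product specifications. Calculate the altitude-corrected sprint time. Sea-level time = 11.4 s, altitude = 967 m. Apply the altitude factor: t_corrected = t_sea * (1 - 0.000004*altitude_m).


Correction factor = 1 - 0.000004 * 967 = 0.996132
t_corrected = t_sea * factor = 11.4 * 0.996132
t_corrected = 11.3559 s

11.3559 s


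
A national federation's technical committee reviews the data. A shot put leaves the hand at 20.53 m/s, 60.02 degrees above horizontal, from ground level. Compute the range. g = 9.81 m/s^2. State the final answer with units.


R = v^2 * sin(2*theta) / g
Convert angle to radians: theta = 60.02 deg = 1.0475 rad
sin(2*theta) = sin(2.0951) = 0.8657
R = 20.53^2 * 0.8657 / 9.81
R = 421.4809 * 0.8657 / 9.81 = 37.1933 m

37.1933 m


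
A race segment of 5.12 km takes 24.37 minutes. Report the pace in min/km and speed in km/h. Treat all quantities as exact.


Pace = time / distance = 24.37 min / 5.12 km = 4.7598 min/km
Speed = distance / time_in_hours = 5.12 / 0.4062 hr
Speed = 12.6057 km/h

4.7598 min/km, 12.6057 km/h


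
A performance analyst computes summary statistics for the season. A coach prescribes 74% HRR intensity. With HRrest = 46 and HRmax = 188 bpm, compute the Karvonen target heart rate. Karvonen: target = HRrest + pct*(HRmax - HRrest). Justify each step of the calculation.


Target = HRrest + pct*(HRmax - HRrest)
Heart rate reserve = HRmax - HRrest = 188 - 46 = 142 bpm
Fraction = 74% = 0.74
Target = 46 + 0.74 * 142
Target = 46 + 105.08 = 151.08 bpm

151.08 bpm


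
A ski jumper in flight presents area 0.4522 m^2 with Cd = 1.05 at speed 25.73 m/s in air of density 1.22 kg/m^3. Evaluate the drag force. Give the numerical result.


Fd = 0.5 * Cd * rho * A * v^2
Fd = 0.5 * 1.05 * 1.22 * 0.4522 * 25.73^2
v^2 = 662.0329
Fd = 0.5 * 1.05 * 1.22 * 0.4522 * 662.0329 = 191.7473 N

191.7473 N


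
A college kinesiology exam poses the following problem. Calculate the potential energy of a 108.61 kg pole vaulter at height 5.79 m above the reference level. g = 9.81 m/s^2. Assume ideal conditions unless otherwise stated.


PE = m * g * h
PE = 108.61 * 9.81 * 5.79
PE = 1065.4641 * 5.79 = 6169.0371 J

6169.0371 J


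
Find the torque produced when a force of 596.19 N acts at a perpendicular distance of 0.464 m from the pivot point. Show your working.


tau = F * d
tau = 596.19 * 0.464
tau = 276.6322 N*m

276.6322 N*m


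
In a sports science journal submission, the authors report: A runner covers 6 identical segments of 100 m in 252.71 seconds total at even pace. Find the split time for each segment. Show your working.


Split time = total_time / n_laps = 252.71 / 6
Split time = 42.1183 s per lap

42.1183 s


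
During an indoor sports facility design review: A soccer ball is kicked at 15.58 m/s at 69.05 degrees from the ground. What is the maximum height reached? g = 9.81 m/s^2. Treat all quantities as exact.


H = (v*sin(theta))^2 / (2*g)
vy = v*sin(theta) = 15.58 * sin(69.05 deg) = 14.55 m/s
H = vy^2 / (2*g) = 211.704 / (2*9.81)
H = 211.704 / 19.62 = 10.7902 m

10.7902 m


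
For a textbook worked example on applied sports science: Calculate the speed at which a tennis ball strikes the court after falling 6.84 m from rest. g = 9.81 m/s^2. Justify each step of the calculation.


v = sqrt(2 * g * h)
v = sqrt(2 * 9.81 * 6.84)
v = sqrt(134.2008) = 11.5845 m/s

11.5845 m/s


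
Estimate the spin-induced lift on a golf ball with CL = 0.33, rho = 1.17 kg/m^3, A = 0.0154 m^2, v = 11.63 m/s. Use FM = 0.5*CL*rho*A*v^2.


FM = 0.5 * CL * rho * A * v^2
FM = 0.5 * 0.33 * 1.17 * 0.0154 * 11.63^2
v^2 = 135.2569
FM = 0.5 * 0.33 * 1.17 * 0.0154 * 135.2569 = 0.4021 N

0.4021 N


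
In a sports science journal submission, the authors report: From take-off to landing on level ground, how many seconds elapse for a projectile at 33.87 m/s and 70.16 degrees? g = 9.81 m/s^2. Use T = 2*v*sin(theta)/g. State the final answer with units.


T = 2*v*sin(theta)/g
sin(theta) = sin(70.16 deg) = 0.9406
T = 2*33.87*0.9406 / 9.81
T = 63.7192 / 9.81 = 6.4953 s

6.4953 s


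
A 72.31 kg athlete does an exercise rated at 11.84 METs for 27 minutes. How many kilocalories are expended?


kcal = MET * mass * time_hr
Convert time: 27 min = 0.45 hr
kcal = 11.84 * 72.31 * 0.45
kcal = 385.2677 kcal

385.2677 kcal


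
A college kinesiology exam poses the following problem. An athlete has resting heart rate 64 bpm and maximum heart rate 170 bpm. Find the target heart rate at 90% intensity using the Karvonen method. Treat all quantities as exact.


Target = HRrest + pct*(HRmax - HRrest)
Heart rate reserve = HRmax - HRrest = 170 - 64 = 106 bpm
Fraction = 90% = 0.9
Target = 64 + 0.9 * 106
Target = 64 + 95.4 = 159.4 bpm

159.4 bpm


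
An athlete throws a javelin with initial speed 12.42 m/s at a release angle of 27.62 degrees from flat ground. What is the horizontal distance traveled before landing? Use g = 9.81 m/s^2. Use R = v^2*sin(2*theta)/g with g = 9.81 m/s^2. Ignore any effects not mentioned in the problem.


R = v^2 * sin(2*theta) / g
Convert angle to radians: theta = 27.62 deg = 0.4821 rad
sin(2*theta) = sin(0.9641) = 0.8215
R = 12.42^2 * 0.8215 / 9.81
R = 154.2564 * 0.8215 / 9.81 = 12.9183 m

12.9183 m


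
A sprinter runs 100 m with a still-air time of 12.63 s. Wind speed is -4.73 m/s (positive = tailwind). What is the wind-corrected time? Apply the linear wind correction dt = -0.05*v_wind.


dt = -0.05 * v_wind = -0.05 * -4.73 = 0.2365 s
t_corrected = t_still + dt = 12.63 + (0.2365)
t_corrected = 12.8665 s

12.8665 s


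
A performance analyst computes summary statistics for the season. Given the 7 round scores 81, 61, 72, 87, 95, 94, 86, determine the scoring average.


Average = sum / n
Sum = 576
Average = 576 / 7 = 82.2857

82.2857


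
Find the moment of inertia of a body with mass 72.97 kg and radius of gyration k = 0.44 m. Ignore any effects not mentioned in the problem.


I = m * k^2
I = 72.97 * 0.44^2
I = 72.97 * 0.1936 = 14.127 kg*m^2

14.127 kg*m^2


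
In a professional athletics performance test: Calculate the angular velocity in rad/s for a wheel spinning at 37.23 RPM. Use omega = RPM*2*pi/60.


omega = RPM * 2 * pi / 60
omega = 37.23 * 2 * 3.14159 / 60
omega = 233.923 / 60 = 3.8987 rad/s

3.8987 rad/s


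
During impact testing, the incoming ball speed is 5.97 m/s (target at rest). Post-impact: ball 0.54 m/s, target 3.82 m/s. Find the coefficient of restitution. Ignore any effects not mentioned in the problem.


e = (v2_after - v1_after) / (v1_before - v2_before)
Numerator = 3.82 - 0.54 = 3.28
Denominator = 5.97 - 0 = 5.97
e = 3.28 / 5.97 = 0.5494

0.5494


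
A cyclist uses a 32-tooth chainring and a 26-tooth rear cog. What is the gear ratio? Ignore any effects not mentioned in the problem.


GR = front_teeth / rear_teeth
GR = 32 / 26
GR = 1.2308

1.2308


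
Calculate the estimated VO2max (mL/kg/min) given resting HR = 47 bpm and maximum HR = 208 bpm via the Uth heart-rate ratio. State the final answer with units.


VO2max = 15.3 * HRmax / HRrest
VO2max = 15.3 * 208 / 47
VO2max = 3182.4 / 47 = 67.7106 mL/kg/min

67.7106 mL/kg/min


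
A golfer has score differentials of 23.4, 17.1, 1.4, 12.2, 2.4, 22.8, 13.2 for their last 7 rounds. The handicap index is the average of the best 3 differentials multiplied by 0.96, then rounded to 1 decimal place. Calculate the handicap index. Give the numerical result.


All differentials: 23.4, 17.1, 1.4, 12.2, 2.4, 22.8, 13.2
Sorted: 1.4, 2.4, 12.2, 13.2, 17.1, 22.8, 23.4
Best 3: 1.4, 2.4, 12.2
Average of best = 16 / 3 = 5.3333
Raw index = 5.3333 * 0.96 = 5.12
Handicap index = round(5.12, 1) = 5.1

5.1


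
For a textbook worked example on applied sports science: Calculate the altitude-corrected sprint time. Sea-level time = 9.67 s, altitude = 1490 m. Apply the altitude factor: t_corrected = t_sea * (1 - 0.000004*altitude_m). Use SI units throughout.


Correction factor = 1 - 0.000004 * 1490 = 0.99404
t_corrected = t_sea * factor = 9.67 * 0.99404
t_corrected = 9.6124 s

9.6124 s


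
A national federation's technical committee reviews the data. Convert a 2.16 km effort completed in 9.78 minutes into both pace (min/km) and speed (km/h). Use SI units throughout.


Pace = time / distance = 9.78 min / 2.16 km = 4.5278 min/km
Speed = distance / time_in_hours = 2.16 / 0.163 hr
Speed = 13.2515 km/h

4.5278 min/km, 13.2515 km/h


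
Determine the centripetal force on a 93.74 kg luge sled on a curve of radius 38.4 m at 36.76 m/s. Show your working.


Fc = m * v^2 / r
v^2 = 36.76^2 = 1351.2976
Fc = 93.74 * 1351.2976 / 38.4
Fc = 126670.637 / 38.4 = 3298.7145 N

3298.7145 N


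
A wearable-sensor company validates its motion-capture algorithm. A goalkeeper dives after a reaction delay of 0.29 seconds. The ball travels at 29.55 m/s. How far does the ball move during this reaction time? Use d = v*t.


d = v * t
d = 29.55 * 0.29
d = 8.5695 m

8.5695 m


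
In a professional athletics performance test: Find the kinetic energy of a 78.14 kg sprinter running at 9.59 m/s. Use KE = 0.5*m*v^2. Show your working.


KE = 0.5 * m * v^2
KE = 0.5 * 78.14 * 9.59^2
KE = 0.5 * 78.14 * 91.9681 = 3593.1937 J

3593.1937 J


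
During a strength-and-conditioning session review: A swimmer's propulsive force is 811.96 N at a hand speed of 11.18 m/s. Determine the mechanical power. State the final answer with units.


P = F * v
P = 811.96 * 11.18
P = 9077.7128 W

9077.7128 W


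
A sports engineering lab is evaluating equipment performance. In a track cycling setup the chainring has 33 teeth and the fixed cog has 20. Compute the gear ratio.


GR = front_teeth / rear_teeth
GR = 33 / 20
GR = 1.65

1.65


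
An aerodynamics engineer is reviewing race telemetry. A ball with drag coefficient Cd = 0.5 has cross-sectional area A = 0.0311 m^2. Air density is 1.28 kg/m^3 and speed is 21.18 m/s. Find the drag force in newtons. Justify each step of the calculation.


Fd = 0.5 * Cd * rho * A * v^2
Fd = 0.5 * 0.5 * 1.28 * 0.0311 * 21.18^2
v^2 = 448.5924
Fd = 0.5 * 0.5 * 1.28 * 0.0311 * 448.5924 = 4.4644 N

4.4644 N
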